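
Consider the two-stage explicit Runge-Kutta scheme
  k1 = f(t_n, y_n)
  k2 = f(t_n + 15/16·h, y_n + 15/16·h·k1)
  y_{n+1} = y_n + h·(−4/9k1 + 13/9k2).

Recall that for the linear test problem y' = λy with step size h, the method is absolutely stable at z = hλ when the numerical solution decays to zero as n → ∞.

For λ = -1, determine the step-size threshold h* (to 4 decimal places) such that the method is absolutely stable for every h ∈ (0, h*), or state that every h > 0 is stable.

Test eqn y'=λy, z=hλ:
  k1=λy_n ⇒ h·k1=z·y_n;  k2=λ(1+15/16z)y_n ⇒ h·k2=z(1+15/16z)y_n
  y_{n+1}/y_n = 1 − 4/9z + 13/9z(1+15/16z) = 1 + z + 65/48z²
  so R(z) = 1 + z + 65/48z².

Need |R(x)|<1, x<0.
x=-0.33: |R|=0.8175
R=1: x+65/48x²=0 ⇒ x=−48/65=-0.7385; min R=1−1/(4·65/48)=0.8154>−1
Confirm numerically:
  x=-0.705: |R|=0.96805 <1
  x=-0.588: |R|=0.88020 <1
  x=-0.353: |R|=0.81574 <1
  x=-1.247: |R|=1.85874 >1
  x=-1.144: |R|=1.62825 >1
  x=-0.907: |R|=1.20700 >1
Interval (-0.7385, 0).

(-0.7385,0); λ=-1 ⇒ h* = (48/65)/1 = 0.7385.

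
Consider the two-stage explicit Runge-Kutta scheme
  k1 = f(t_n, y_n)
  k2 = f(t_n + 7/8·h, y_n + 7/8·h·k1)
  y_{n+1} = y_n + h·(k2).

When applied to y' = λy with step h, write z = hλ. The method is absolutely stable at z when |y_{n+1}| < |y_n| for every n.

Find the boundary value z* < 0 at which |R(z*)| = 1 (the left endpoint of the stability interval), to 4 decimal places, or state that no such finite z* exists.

Test eqn y'=λy, z=hλ:
  k1=λy_n ⇒ h·k1=z·y_n;  k2=λ(1+7/8z)y_n ⇒ h·k2=z(1+7/8z)y_n
  y_{n+1}/y_n = 1 + z(1+7/8z) = 1 + z + 7/8z²
  Hence R(z) = 1 + z + 7/8z².

Need |R(x)|<1, x<0.
x=-0.86: |R|=0.7872
R=1: x+7/8x²=0 ⇒ x=−8/7=-1.1429; min R=1−1/(4·7/8)=0.7143>−1
Confirm numerically:
  x=-1.081: |R|=0.94149 <1
  x=-0.806: |R|=0.76243 <1
  x=-0.576: |R|=0.71430 <1
  x=-0.478: |R|=0.72192 <1
  x=-1.592: |R|=1.62566 >1
  x=-1.576: |R|=1.59730 >1
  x=-1.402: |R|=1.31790 >1
So |R|<1 on (-1.1429, 0).

left endpoint -1.1429.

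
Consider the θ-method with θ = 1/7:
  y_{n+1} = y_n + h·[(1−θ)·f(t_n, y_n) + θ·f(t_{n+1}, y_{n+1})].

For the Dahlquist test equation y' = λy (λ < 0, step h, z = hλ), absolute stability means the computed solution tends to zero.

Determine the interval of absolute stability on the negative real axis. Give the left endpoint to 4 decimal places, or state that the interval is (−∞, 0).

On y'=λy, z=hλ:
  y_{n+1} = y_n + z·[6/7·y_n + 1/7·y_{n+1}] ⇒ (1 − 1/7z)y_{n+1} = (1 + 6/7z)y_n
  Hence R(z) = (1 + 6/7z)/(1 − 1/7z).

Find x<0 with |R(x)|<1.
x=-0.46: |R|=0.5684
R=−1: 1+6/7x = −1+1/7x ⇒ -5/7x=2 ⇒ x=2/(-5/7)=-2.8000
Confirm numerically:
  x=-2.103: |R|=0.61716 <1
  x=-1.786: |R|=0.42295 <1
  x=-1.473: |R|=0.21692 <1
  x=-3.346: |R|=1.26387 >1
  x=-3.312: |R|=1.24825 >1
  x=-3.081: |R|=1.13937 >1
Interval (-2.8000, 0).

z∈(-2.8000,0).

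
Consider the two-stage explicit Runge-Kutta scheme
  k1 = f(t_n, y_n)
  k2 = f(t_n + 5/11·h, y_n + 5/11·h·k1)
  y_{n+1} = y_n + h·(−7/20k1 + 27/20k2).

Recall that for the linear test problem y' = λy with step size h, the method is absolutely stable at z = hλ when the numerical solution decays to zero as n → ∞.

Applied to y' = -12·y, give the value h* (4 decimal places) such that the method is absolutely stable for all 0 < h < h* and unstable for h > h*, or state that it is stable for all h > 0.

Set f=λy, z=hλ:
  k1=λy_n ⇒ h·k1=z·y_n;  k2=λ(1+5/11z)y_n ⇒ h·k2=z(1+5/11z)y_n
  y_{n+1}/y_n = 1 − 7/20z + 27/20z(1+5/11z) = 1 + z + 27/44z²
  R(z) = 1 + z + 27/44z².

Solve |R(x)|<1 on ℝ⁻.
x=-0.35: |R|=0.7252
R=1: x+27/44x²=0 ⇒ x=−44/27=-1.6296; min R=1−1/(4·27/44)=0.5926>−1
Confirm numerically:
  x=-1.244: |R|=0.70562 <1
  x=-1.052: |R|=0.62711 <1
  x=-1.050: |R|=0.62653 <1
  x=-0.998: |R|=0.61318 <1
  x=-2.222: |R|=1.80770 >1
  x=-1.888: |R|=1.29933 >1
So |R|<1 on (-1.6296, 0).

(-1.6296,0); λ=-12 ⇒ h* = (44/27)/12 = 0.1358.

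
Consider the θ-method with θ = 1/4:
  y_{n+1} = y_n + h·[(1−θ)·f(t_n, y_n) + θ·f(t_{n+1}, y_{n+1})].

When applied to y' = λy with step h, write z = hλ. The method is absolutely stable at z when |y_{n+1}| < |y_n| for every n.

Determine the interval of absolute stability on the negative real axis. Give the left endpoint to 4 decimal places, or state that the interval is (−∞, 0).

z∈(-4.0000,0).

With y'=λy (z=hλ):
  y_{n+1} = y_n + z·[3/4·y_n + 1/4·y_{n+1}] ⇒ (1 − 1/4z)y_{n+1} = (1 + 3/4z)y_n
  R(z) = (1 + 3/4z)/(1 − 1/4z).

Need |R(x)|<1, x<0.
x=-1.19: |R|=0.0829
R=−1: 1+3/4x = −1+1/4x ⇒ -1/2x=2 ⇒ x=2/(-1/2)=-4.0000
Confirm numerically:
  x=-2.875: |R|=0.67273 <1
  x=-2.656: |R|=0.59615 <1
  x=-1.889: |R|=0.28307 <1
  x=-1.686: |R|=0.18607 <1
  x=-4.473: |R|=1.11165 >1
  x=-4.406: |R|=1.09660 >1
  x=-4.166: |R|=1.04066 >1
Stable set (-4.0000, 0).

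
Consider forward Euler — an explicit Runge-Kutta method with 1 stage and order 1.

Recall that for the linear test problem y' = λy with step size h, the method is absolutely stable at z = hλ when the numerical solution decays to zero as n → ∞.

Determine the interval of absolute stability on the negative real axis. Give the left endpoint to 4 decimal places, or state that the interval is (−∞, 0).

Test eqn y'=λy, z=hλ:
  order 1, 1-stage ⇒ R(z)=1+z
  (e.g. R(-1.75)=-0.75000, |R|=0.75000)

Find x<0 with |R(x)|<1.
x=-1.75: |R|=0.7500
|R(-2.05)|=1.0500 |R(-2.01)|=1.0100 |R(-1.45)|=0.4500
Bisect:
  x_lo=-2.8131 |R|=1.8131  x_hi=-0.2411 |R|=0.7589
  mid=-1.52712 |R|=0.52712 →hi
  mid=-2.17012 |R|=1.17012 →lo
  mid=-1.84862 |R|=0.84862 →hi
  mid=-2.00937 |R|=1.00937 →lo
  mid=-1.92899 |R|=0.92899 →hi
  mid=-1.96918 |R|=0.96918 →hi
  mid=-1.98927 |R|=0.98927 →hi
  mid=-1.99932 |R|=0.99932 →hi
  mid=-2.00434 |R|=1.00434 →lo
  mid=-2.00183 |R|=1.00183 →lo
  ...
  [-2.00011,-1.99995] ⇒ x*=-2.0000
Interval (-2.0000, 0).

(-2.0000, 0).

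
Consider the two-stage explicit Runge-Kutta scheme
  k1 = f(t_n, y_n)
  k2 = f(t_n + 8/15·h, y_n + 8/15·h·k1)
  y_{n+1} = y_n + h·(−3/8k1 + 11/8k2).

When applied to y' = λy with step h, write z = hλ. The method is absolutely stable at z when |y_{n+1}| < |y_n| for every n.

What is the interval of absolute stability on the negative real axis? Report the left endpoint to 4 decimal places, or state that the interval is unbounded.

Set f=λy, z=hλ:
  k1=λy_n ⇒ h·k1=z·y_n;  k2=λ(1+8/15z)y_n ⇒ h·k2=z(1+8/15z)y_n
  y_{n+1}/y_n = 1 − 3/8z + 11/8z(1+8/15z) = 1 + z + 11/15z²
  Hence R(z) = 1 + z + 11/15z².

Need |R(x)|<1, x<0.
x=-0.47: |R|=0.6920
R=1: x+11/15x²=0 ⇒ x=−15/11=-1.3636; min R=1−1/(4·11/15)=0.6591>−1
Confirm numerically:
  x=-1.175: |R|=0.83746 <1
  x=-0.720: |R|=0.66016 <1
  x=-0.639: |R|=0.66044 <1
  x=-1.933: |R|=1.80709 >1
  x=-1.573: |R|=1.24151 >1
Stable set (-1.3636, 0).

z∈(-1.3636,0).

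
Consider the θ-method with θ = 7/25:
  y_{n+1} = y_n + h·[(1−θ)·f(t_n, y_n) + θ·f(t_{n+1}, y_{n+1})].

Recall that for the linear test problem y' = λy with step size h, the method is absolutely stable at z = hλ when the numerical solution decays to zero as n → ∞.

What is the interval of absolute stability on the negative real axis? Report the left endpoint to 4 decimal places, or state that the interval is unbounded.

(-4.5455, 0).

Set f=λy, z=hλ:
  y_{n+1} = y_n + z·[18/25·y_n + 7/25·y_{n+1}] ⇒ (1 − 7/25z)y_{n+1} = (1 + 18/25z)y_n
  Hence R(z) = (1 + 18/25z)/(1 − 7/25z).

Boundary: |R(x)|=1, x<0.
x=-0.43: |R|=0.6162
R=−1: 1+18/25x = −1+7/25x ⇒ -11/25x=2 ⇒ x=2/(-11/25)=-4.5455
Confirm numerically:
  x=-4.148: |R|=0.91909 <1
  x=-3.515: |R|=0.77149 <1
  x=-2.528: |R|=0.48023 <1
  x=-2.508: |R|=0.47335 <1
  x=-4.988: |R|=1.08125 >1
  x=-4.814: |R|=1.05033 >1
Interval (-4.5455, 0).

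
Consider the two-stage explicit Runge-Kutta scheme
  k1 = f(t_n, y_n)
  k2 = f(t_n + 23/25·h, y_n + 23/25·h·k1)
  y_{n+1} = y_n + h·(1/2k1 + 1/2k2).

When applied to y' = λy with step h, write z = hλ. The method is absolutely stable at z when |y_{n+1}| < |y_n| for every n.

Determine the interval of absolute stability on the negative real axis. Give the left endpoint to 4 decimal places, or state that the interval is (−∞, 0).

With y'=λy (z=hλ):
  k1=λy_n ⇒ h·k1=z·y_n;  k2=λ(1+23/25z)y_n ⇒ h·k2=z(1+23/25z)y_n
  y_{n+1}/y_n = 1 + 1/2z + 1/2z(1+23/25z) = 1 + z + 23/50z²
  ⇒ R(z) = 1 + z + 23/50z².

Solve |R(x)|<1 on ℝ⁻.
x=-1.39: |R|=0.4988
R=1: x+23/50x²=0 ⇒ x=−50/23=-2.1739; min R=1−1/(4·23/50)=0.4565>−1
Confirm numerically:
  x=-1.489: |R|=0.53088 <1
  x=-1.410: |R|=0.50453 <1
  x=-1.151: |R|=0.45841 <1
  x=-0.917: |R|=0.46981 <1
  x=-2.368: |R|=1.21142 >1
  x=-2.366: |R|=1.20906 >1
Stable set (-2.1739, 0).

(-2.1739, 0).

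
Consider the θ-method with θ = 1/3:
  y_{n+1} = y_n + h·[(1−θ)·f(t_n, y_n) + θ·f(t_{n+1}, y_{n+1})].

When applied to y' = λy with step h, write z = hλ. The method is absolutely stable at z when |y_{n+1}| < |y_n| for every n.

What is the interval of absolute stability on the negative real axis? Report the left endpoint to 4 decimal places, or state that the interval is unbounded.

z∈(-6.0000,0).

With y'=λy (z=hλ):
  y_{n+1} = y_n + z·[2/3·y_n + 1/3·y_{n+1}] ⇒ (1 − 1/3z)y_{n+1} = (1 + 2/3z)y_n
  ⇒ R(z) = (1 + 2/3z)/(1 − 1/3z).

Find x<0 with |R(x)|<1.
x=-1.4: |R|=0.0455
R=−1: 1+2/3x = −1+1/3x ⇒ -1/3x=2 ⇒ x=2/(-1/3)=-6.0000
Confirm numerically:
  x=-5.820: |R|=0.97959 <1
  x=-5.117: |R|=0.89122 <1
  x=-2.931: |R|=0.48255 <1
  x=-6.555: |R|=1.05808 >1
  x=-6.417: |R|=1.04428 >1
  x=-6.045: |R|=1.00498 >1
Stable set (-6.0000, 0).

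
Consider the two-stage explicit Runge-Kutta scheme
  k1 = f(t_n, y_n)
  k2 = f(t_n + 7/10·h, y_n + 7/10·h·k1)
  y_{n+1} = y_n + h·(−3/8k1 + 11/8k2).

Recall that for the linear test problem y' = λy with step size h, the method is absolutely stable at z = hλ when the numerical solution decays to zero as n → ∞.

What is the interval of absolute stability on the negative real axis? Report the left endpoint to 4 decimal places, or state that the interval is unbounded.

Test eqn y'=λy, z=hλ:
  k1=λy_n ⇒ h·k1=z·y_n;  k2=λ(1+7/10z)y_n ⇒ h·k2=z(1+7/10z)y_n
  y_{n+1}/y_n = 1 − 3/8z + 11/8z(1+7/10z) = 1 + z + 77/80z²
  Hence R(z) = 1 + z + 77/80z².

Solve |R(x)|<1 on ℝ⁻.
x=-1.29: |R|=1.3117
R=1: x+77/80x²=0 ⇒ x=−80/77=-1.0390; min R=1−1/(4·77/80)=0.7403>−1
Confirm numerically:
  x=-0.838: |R|=0.83791 <1
  x=-0.732: |R|=0.78373 <1
  x=-0.572: |R|=0.74291 <1
  x=-0.463: |R|=0.74333 <1
  x=-1.511: |R|=1.68650 >1
  x=-1.273: |R|=1.28676 >1
  x=-1.181: |R|=1.16146 >1
Stable set (-1.0390, 0).

z∈(-1.0390,0).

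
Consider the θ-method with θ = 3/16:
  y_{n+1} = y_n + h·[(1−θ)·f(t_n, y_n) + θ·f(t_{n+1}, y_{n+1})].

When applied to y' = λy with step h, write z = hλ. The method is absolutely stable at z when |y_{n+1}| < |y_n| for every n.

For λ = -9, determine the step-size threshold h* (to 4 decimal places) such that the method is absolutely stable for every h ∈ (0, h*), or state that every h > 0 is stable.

(-3.2000,0); λ=-9 ⇒ h* = (16/5)/9 = 0.3556.

On y'=λy, z=hλ:
  y_{n+1} = y_n + z·[13/16·y_n + 3/16·y_{n+1}] ⇒ (1 − 3/16z)y_{n+1} = (1 + 13/16z)y_n
  ⇒ R(z) = (1 + 13/16z)/(1 − 3/16z).

Boundary: |R(x)|=1, x<0.
x=-1.59: |R|=0.2248
R=−1: 1+13/16x = −1+3/16x ⇒ -5/8x=2 ⇒ x=2/(-5/8)=-3.2000
Confirm numerically:
  x=-2.766: |R|=0.82138 <1
  x=-1.601: |R|=0.23136 <1
  x=-1.332: |R|=0.06581 <1
  x=-3.748: |R|=1.20115 >1
  x=-3.710: |R|=1.18798 >1
Interval (-3.2000, 0).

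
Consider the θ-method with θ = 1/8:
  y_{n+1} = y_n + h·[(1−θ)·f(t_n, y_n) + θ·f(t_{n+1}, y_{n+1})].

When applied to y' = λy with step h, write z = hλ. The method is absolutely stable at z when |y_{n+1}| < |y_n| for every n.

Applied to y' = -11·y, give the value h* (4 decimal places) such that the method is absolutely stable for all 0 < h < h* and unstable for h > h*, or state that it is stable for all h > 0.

Test eqn y'=λy, z=hλ:
  y_{n+1} = y_n + z·[7/8·y_n + 1/8·y_{n+1}] ⇒ (1 − 1/8z)y_{n+1} = (1 + 7/8z)y_n
  Hence R(z) = (1 + 7/8z)/(1 − 1/8z).

Solve |R(x)|<1 on ℝ⁻.
x=-0.65: |R|=0.3988
R=−1: 1+7/8x = −1+1/8x ⇒ -3/4x=2 ⇒ x=2/(-3/4)=-2.6667
Confirm numerically:
  x=-2.473: |R|=0.88905 <1
  x=-2.149: |R|=0.69396 <1
  x=-1.621: |R|=0.34788 <1
  x=-1.601: |R|=0.33403 <1
  x=-3.066: |R|=1.21652 >1
  x=-3.020: |R|=1.19238 >1
  x=-2.974: |R|=1.16803 >1
Stable set (-2.6667, 0).

(-2.6667,0); λ=-11 ⇒ h* = (8/3)/11 = 0.2424.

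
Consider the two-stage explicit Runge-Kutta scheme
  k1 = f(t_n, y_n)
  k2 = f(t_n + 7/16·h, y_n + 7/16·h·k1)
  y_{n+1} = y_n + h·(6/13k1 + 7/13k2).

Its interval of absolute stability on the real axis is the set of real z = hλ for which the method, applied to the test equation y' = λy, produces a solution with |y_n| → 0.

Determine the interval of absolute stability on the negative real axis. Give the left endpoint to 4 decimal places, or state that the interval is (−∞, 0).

z∈(-4.2449,0).

On y'=λy, z=hλ:
  k1=λy_n ⇒ h·k1=z·y_n;  k2=λ(1+7/16z)y_n ⇒ h·k2=z(1+7/16z)y_n
  y_{n+1}/y_n = 1 + 6/13z + 7/13z(1+7/16z) = 1 + z + 49/208z²
  R(z) = 1 + z + 49/208z².

Find x<0 with |R(x)|<1.
x=-1.59: |R|=0.0056
R=1: x+49/208x²=0 ⇒ x=−208/49=-4.2449; min R=1−1/(4·49/208)=-0.0612>−1
Confirm numerically:
  x=-4.015: |R|=0.78255 <1
  x=-3.522: |R|=0.40021 <1
  x=-2.673: |R|=0.01018 <1
  x=-4.697: |R|=1.50025 >1
  x=-4.356: |R|=1.11401 >1
Interval (-4.2449, 0).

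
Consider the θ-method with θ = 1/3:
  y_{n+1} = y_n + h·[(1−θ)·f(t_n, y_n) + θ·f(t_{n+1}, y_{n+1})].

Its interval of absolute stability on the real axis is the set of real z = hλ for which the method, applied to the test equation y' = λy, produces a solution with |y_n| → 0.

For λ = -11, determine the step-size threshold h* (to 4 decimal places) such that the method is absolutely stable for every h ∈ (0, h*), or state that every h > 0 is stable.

(-6.0000,0); λ=-11 ⇒ h* = (6)/11 = 0.5455.

With y'=λy (z=hλ):
  y_{n+1} = y_n + z·[2/3·y_n + 1/3·y_{n+1}] ⇒ (1 − 1/3z)y_{n+1} = (1 + 2/3z)y_n
  R(z) = (1 + 2/3z)/(1 − 1/3z).

Need |R(x)|<1, x<0.
x=-0.52: |R|=0.5568
R=−1: 1+2/3x = −1+1/3x ⇒ -1/3x=2 ⇒ x=2/(-1/3)=-6.0000
Confirm numerically:
  x=-4.747: |R|=0.83826 <1
  x=-4.742: |R|=0.83751 <1
  x=-3.293: |R|=0.56984 <1
  x=-6.583: |R|=1.06084 >1
  x=-6.437: |R|=1.04631 >1
So |R|<1 on (-6.0000, 0).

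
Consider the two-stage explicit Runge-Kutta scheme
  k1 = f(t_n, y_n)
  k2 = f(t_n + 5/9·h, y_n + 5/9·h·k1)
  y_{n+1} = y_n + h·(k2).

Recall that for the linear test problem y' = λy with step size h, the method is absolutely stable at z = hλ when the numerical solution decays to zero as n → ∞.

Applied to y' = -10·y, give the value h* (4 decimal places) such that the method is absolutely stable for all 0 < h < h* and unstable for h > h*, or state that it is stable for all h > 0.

(-1.8000,0); λ=-10 ⇒ h* = (9/5)/10 = 0.1800.

With y'=λy (z=hλ):
  k1=λy_n ⇒ h·k1=z·y_n;  k2=λ(1+5/9z)y_n ⇒ h·k2=z(1+5/9z)y_n
  y_{n+1}/y_n = 1 + z(1+5/9z) = 1 + z + 5/9z²
  ⇒ R(z) = 1 + z + 5/9z².

Need |R(x)|<1, x<0.
x=-0.63: |R|=0.5905
R=1: x+5/9x²=0 ⇒ x=−9/5=-1.8000; min R=1−1/(4·5/9)=0.5500>−1
Confirm numerically:
  x=-1.727: |R|=0.92996 <1
  x=-1.271: |R|=0.62647 <1
  x=-0.982: |R|=0.55374 <1
  x=-0.880: |R|=0.55022 <1
  x=-2.388: |R|=1.78008 >1
  x=-2.163: |R|=1.43620 >1
  x=-2.150: |R|=1.41806 >1
Interval (-1.8000, 0).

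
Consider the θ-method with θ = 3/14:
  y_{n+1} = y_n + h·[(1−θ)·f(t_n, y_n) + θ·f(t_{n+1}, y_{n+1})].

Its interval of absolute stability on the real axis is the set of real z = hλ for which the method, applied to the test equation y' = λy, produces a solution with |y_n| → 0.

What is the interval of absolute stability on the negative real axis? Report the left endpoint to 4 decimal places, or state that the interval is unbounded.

Set f=λy, z=hλ:
  y_{n+1} = y_n + z·[11/14·y_n + 3/14·y_{n+1}] ⇒ (1 − 3/14z)y_{n+1} = (1 + 11/14z)y_n
  Hence R(z) = (1 + 11/14z)/(1 − 3/14z).

Boundary: |R(x)|=1, x<0.
x=-1.43: |R|=0.0946
R=−1: 1+11/14x = −1+3/14x ⇒ -4/7x=2 ⇒ x=2/(-4/7)=-3.5000
Confirm numerically:
  x=-3.391: |R|=0.96393 <1
  x=-1.868: |R|=0.33401 <1
  x=-1.406: |R|=0.08047 <1
  x=-3.713: |R|=1.06778 >1
  x=-3.583: |R|=1.02683 >1
Interval (-3.5000, 0).

z∈(-3.5000,0).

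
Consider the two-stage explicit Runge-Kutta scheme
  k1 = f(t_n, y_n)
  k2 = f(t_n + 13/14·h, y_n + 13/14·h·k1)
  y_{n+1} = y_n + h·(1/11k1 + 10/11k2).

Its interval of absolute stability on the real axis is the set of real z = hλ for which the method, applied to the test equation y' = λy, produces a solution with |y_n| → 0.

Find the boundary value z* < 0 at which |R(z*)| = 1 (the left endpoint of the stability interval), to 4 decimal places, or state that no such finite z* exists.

With y'=λy (z=hλ):
  k1=λy_n ⇒ h·k1=z·y_n;  k2=λ(1+13/14z)y_n ⇒ h·k2=z(1+13/14z)y_n
  y_{n+1}/y_n = 1 + 1/11z + 10/11z(1+13/14z) = 1 + z + 65/77z²
  R(z) = 1 + z + 65/77z².

Solve |R(x)|<1 on ℝ⁻.
x=-0.74: |R|=0.7223
R=1: x+65/77x²=0 ⇒ x=−77/65=-1.1846; min R=1−1/(4·65/77)=0.7038>−1
Confirm numerically:
  x=-1.035: |R|=0.86928 <1
  x=-1.005: |R|=0.84762 <1
  x=-0.909: |R|=0.78851 <1
  x=-0.654: |R|=0.70706 <1
  x=-1.588: |R|=1.54074 >1
  x=-1.520: |R|=1.43034 >1
Interval (-1.1846, 0).

left endpoint -1.1846.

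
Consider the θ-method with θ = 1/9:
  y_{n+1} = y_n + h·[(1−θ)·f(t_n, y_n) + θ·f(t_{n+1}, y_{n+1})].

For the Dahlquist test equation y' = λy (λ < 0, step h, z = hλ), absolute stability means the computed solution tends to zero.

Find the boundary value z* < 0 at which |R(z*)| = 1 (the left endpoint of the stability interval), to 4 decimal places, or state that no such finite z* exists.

z* = -2.5714.

On y'=λy, z=hλ:
  y_{n+1} = y_n + z·[8/9·y_n + 1/9·y_{n+1}] ⇒ (1 − 1/9z)y_{n+1} = (1 + 8/9z)y_n
  so R(z) = (1 + 8/9z)/(1 − 1/9z).

Find x<0 with |R(x)|<1.
x=-1.66: |R|=0.4015
R=−1: 1+8/9x = −1+1/9x ⇒ -7/9x=2 ⇒ x=2/(-7/9)=-2.5714
Confirm numerically:
  x=-1.889: |R|=0.56130 <1
  x=-1.812: |R|=0.50832 <1
  x=-1.500: |R|=0.28571 <1
  x=-2.893: |R|=1.18927 >1
  x=-2.613: |R|=1.02506 >1
Stable set (-2.5714, 0).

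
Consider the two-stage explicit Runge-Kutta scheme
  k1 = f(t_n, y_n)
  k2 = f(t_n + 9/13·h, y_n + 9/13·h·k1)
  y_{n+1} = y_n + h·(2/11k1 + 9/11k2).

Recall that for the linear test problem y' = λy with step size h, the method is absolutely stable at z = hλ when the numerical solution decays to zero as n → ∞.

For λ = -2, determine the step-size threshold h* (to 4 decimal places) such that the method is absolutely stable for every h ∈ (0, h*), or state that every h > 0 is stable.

On y'=λy, z=hλ:
  k1=λy_n ⇒ h·k1=z·y_n;  k2=λ(1+9/13z)y_n ⇒ h·k2=z(1+9/13z)y_n
  y_{n+1}/y_n = 1 + 2/11z + 9/11z(1+9/13z) = 1 + z + 81/143z²
  R(z) = 1 + z + 81/143z².

Boundary: |R(x)|=1, x<0.
x=-0.56: |R|=0.6176
R=1: x+81/143x²=0 ⇒ x=−143/81=-1.7654; min R=1−1/(4·81/143)=0.5586>−1
Confirm numerically:
  x=-1.445: |R|=0.73773 <1
  x=-1.388: |R|=0.70326 <1
  x=-0.797: |R|=0.56280 <1
  x=-0.763: |R|=0.56676 <1
  x=-2.267: |R|=1.64407 >1
  x=-2.195: |R|=1.53409 >1
So |R|<1 on (-1.7654, 0).

(-1.7654,0); λ=-2 ⇒ h* = (143/81)/2 = 0.8827.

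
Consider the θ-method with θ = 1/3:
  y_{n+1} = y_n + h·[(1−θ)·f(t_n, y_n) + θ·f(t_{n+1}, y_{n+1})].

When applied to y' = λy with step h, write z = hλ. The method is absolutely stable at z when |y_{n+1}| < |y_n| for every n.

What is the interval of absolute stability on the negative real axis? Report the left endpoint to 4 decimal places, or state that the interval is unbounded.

z∈(-6.0000,0).

With y'=λy (z=hλ):
  y_{n+1} = y_n + z·[2/3·y_n + 1/3·y_{n+1}] ⇒ (1 − 1/3z)y_{n+1} = (1 + 2/3z)y_n
  so R(z) = (1 + 2/3z)/(1 − 1/3z).

Boundary: |R(x)|=1, x<0.
x=-0.38: |R|=0.6627
R=−1: 1+2/3x = −1+1/3x ⇒ -1/3x=2 ⇒ x=2/(-1/3)=-6.0000
Confirm numerically:
  x=-5.404: |R|=0.92908 <1
  x=-4.791: |R|=0.84482 <1
  x=-4.013: |R|=0.71667 <1
  x=-3.459: |R|=0.60660 <1
  x=-6.394: |R|=1.04194 >1
  x=-6.345: |R|=1.03692 >1
So |R|<1 on (-6.0000, 0).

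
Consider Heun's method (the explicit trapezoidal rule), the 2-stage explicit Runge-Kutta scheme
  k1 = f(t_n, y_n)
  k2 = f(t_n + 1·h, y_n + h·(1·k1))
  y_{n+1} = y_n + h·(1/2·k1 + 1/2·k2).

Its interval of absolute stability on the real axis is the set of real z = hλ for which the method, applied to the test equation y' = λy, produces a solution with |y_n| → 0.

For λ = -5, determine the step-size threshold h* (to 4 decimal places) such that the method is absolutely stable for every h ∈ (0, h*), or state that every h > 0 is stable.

(-2.0000,0); λ=-5 ⇒ h* = 0.4000.

On y'=λy, z=hλ:
  order 2, 2-stage ⇒ R(z)=1+z+z^2/2
  (e.g. R(-1.6)=0.68000, |R|=0.68000)

Boundary: |R(x)|=1, x<0.
x=-1.6: |R|=0.6800
|R(-2.19)|=1.2080 |R(-1.54)|=0.6458 |R(-0.99)|=0.5000
Bisect:
  x_lo=-2.8095 |R|=2.1372  x_hi=-0.3523 |R|=0.7098
  mid=-1.58090 |R|=0.66872 →hi
  mid=-2.19521 |R|=1.21426 →lo
  mid=-1.88806 |R|=0.89432 →hi
  mid=-2.04163 |R|=1.04250 →lo
  mid=-1.96484 |R|=0.96546 →hi
  mid=-2.00324 |R|=1.00324 →lo
  mid=-1.98404 |R|=0.98417 →hi
  ...
  [-2.00009,-1.99994] ⇒ x*=-2.0000
Interval (-2.0000, 0).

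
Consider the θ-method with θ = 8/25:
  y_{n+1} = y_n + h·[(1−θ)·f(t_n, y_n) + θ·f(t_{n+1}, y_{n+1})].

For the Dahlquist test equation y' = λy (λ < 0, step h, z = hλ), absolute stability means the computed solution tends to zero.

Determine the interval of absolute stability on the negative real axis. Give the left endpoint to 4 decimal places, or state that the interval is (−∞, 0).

With y'=λy (z=hλ):
  y_{n+1} = y_n + z·[17/25·y_n + 8/25·y_{n+1}] ⇒ (1 − 8/25z)y_{n+1} = (1 + 17/25z)y_n
  Hence R(z) = (1 + 17/25z)/(1 − 8/25z).

Boundary: |R(x)|=1, x<0.
x=-0.86: |R|=0.3256
R=−1: 1+17/25x = −1+8/25x ⇒ -9/25x=2 ⇒ x=2/(-9/25)=-5.5556
Confirm numerically:
  x=-4.250: |R|=0.80085 <1
  x=-4.188: |R|=0.78962 <1
  x=-3.673: |R|=0.68846 <1
  x=-3.567: |R|=0.66570 <1
  x=-6.043: |R|=1.05981 >1
  x=-5.962: |R|=1.05032 >1
  x=-5.647: |R|=1.01173 >1
Interval (-5.5556, 0).

z∈(-5.5556,0).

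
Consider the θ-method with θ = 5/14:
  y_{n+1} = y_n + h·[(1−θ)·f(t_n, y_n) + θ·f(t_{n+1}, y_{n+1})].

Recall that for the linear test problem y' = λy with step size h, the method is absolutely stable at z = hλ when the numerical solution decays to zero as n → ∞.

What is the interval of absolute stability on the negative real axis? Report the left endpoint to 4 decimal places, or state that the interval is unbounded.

z∈(-7.0000,0).

On y'=λy, z=hλ:
  y_{n+1} = y_n + z·[9/14·y_n + 5/14·y_{n+1}] ⇒ (1 − 5/14z)y_{n+1} = (1 + 9/14z)y_n
  Hence R(z) = (1 + 9/14z)/(1 − 5/14z).

Need |R(x)|<1, x<0.
x=-1.56: |R|=0.0018
R=−1: 1+9/14x = −1+5/14x ⇒ -2/7x=2 ⇒ x=2/(-2/7)=-7.0000
Confirm numerically:
  x=-5.212: |R|=0.82147 <1
  x=-4.753: |R|=0.76200 <1
  x=-4.622: |R|=0.74368 <1
  x=-3.129: |R|=0.47769 <1
  x=-7.390: |R|=1.03062 >1
  x=-7.139: |R|=1.01119 >1
  x=-7.090: |R|=1.00728 >1
Stable set (-7.0000, 0).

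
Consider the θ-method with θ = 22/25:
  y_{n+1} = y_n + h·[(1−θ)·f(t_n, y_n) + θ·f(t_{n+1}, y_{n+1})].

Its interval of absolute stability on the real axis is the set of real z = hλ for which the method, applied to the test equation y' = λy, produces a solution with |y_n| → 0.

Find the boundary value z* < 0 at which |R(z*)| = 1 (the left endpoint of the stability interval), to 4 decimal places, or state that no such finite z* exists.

With y'=λy (z=hλ):
  y_{n+1} = y_n + z·[3/25·y_n + 22/25·y_{n+1}] ⇒ (1 − 22/25z)y_{n+1} = (1 + 3/25z)y_n
  R(z) = (1 + 3/25z)/(1 − 22/25z).

Solve |R(x)|<1 on ℝ⁻.
x=-0.98: |R|=0.4738
x=-2: |R|=0.2754
x=-10: |R|=0.0204
x=-100: |R|=0.1236
θ=22/25≥1/2 ⇒ |1+3/25x|<|1−22/25x| ∀x<0 ⇒ interval (−∞,0).

(−∞, 0) — no finite endpoint.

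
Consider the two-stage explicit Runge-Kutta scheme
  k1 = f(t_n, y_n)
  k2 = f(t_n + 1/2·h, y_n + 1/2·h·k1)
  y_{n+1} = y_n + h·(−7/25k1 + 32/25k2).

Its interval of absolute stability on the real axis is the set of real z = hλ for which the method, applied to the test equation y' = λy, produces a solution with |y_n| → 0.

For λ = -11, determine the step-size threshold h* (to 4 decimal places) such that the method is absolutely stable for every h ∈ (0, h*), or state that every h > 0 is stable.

On y'=λy, z=hλ:
  k1=λy_n ⇒ h·k1=z·y_n;  k2=λ(1+1/2z)y_n ⇒ h·k2=z(1+1/2z)y_n
  y_{n+1}/y_n = 1 − 7/25z + 32/25z(1+1/2z) = 1 + z + 16/25z²
  so R(z) = 1 + z + 16/25z².

Need |R(x)|<1, x<0.
x=-1.2: |R|=0.7216
R=1: x+16/25x²=0 ⇒ x=−25/16=-1.5625; min R=1−1/(4·16/25)=0.6094>−1
Confirm numerically:
  x=-1.358: |R|=0.82226 <1
  x=-1.181: |R|=0.71165 <1
  x=-0.774: |R|=0.60941 <1
  x=-0.714: |R|=0.61227 <1
  x=-2.099: |R|=1.72071 >1
  x=-1.702: |R|=1.15195 >1
So |R|<1 on (-1.5625, 0).

(-1.5625,0); λ=-11 ⇒ h* = (25/16)/11 = 0.1420.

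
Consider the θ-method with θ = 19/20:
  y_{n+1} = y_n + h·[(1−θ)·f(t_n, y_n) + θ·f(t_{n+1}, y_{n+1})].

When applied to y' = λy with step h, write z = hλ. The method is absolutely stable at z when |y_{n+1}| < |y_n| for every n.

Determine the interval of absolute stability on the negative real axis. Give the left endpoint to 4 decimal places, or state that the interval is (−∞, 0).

Test eqn y'=λy, z=hλ:
  y_{n+1} = y_n + z·[1/20·y_n + 19/20·y_{n+1}] ⇒ (1 − 19/20z)y_{n+1} = (1 + 1/20z)y_n
  so R(z) = (1 + 1/20z)/(1 − 19/20z).

Boundary: |R(x)|=1, x<0.
x=-0.64: |R|=0.6020
x=-2: |R|=0.3103
x=-10: |R|=0.0476
x=-100: |R|=0.0417
θ=19/20≥1/2 ⇒ |1+1/20x|<|1−19/20x| ∀x<0 ⇒ stable on all of ℝ⁻.

(−∞, 0) — no finite endpoint.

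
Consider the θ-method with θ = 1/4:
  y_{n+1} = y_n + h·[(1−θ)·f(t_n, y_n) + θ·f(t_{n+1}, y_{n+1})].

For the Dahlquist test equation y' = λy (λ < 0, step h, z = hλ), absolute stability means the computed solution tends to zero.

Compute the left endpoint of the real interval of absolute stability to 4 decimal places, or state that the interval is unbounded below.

left endpoint -4.0000.

Set f=λy, z=hλ:
  y_{n+1} = y_n + z·[3/4·y_n + 1/4·y_{n+1}] ⇒ (1 − 1/4z)y_{n+1} = (1 + 3/4z)y_n
  ⇒ R(z) = (1 + 3/4z)/(1 − 1/4z).

Boundary: |R(x)|=1, x<0.
x=-0.35: |R|=0.6782
R=−1: 1+3/4x = −1+1/4x ⇒ -1/2x=2 ⇒ x=2/(-1/2)=-4.0000
Confirm numerically:
  x=-3.485: |R|=0.86239 <1
  x=-3.388: |R|=0.83433 <1
  x=-1.737: |R|=0.21109 <1
  x=-4.238: |R|=1.05778 >1
  x=-4.208: |R|=1.05068 >1
Stable set (-4.0000, 0).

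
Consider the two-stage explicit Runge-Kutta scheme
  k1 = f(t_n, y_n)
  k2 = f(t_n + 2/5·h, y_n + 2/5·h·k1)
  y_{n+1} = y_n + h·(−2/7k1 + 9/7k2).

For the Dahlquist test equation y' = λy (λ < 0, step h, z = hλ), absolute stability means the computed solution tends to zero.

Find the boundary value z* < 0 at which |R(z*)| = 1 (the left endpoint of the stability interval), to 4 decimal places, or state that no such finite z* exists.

left endpoint -1.9444.

Set f=λy, z=hλ:
  k1=λy_n ⇒ h·k1=z·y_n;  k2=λ(1+2/5z)y_n ⇒ h·k2=z(1+2/5z)y_n
  y_{n+1}/y_n = 1 − 2/7z + 9/7z(1+2/5z) = 1 + z + 18/35z²
  ⇒ R(z) = 1 + z + 18/35z².

Need |R(x)|<1, x<0.
x=-1.05: |R|=0.5170
R=1: x+18/35x²=0 ⇒ x=−35/18=-1.9444; min R=1−1/(4·18/35)=0.5139>−1
Confirm numerically:
  x=-1.910: |R|=0.96617 <1
  x=-1.557: |R|=0.68976 <1
  x=-1.047: |R|=0.51676 <1
  x=-0.925: |R|=0.51504 <1
  x=-2.107: |R|=1.17615 >1
  x=-2.051: |R|=1.11239 >1
  x=-2.004: |R|=1.06138 >1
So |R|<1 on (-1.9444, 0).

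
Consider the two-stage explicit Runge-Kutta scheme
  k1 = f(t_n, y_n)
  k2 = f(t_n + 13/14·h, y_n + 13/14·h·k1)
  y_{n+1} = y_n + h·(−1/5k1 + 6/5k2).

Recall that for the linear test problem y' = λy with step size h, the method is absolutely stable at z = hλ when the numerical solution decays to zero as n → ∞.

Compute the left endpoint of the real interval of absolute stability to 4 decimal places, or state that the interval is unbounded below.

With y'=λy (z=hλ):
  k1=λy_n ⇒ h·k1=z·y_n;  k2=λ(1+13/14z)y_n ⇒ h·k2=z(1+13/14z)y_n
  y_{n+1}/y_n = 1 − 1/5z + 6/5z(1+13/14z) = 1 + z + 39/35z²
  so R(z) = 1 + z + 39/35z².

Boundary: |R(x)|=1, x<0.
x=-1.63: |R|=2.3305
R=1: x+39/35x²=0 ⇒ x=−35/39=-0.8974; min R=1−1/(4·39/35)=0.7756>−1
Confirm numerically:
  x=-0.691: |R|=0.84105 <1
  x=-0.486: |R|=0.77719 <1
  x=-0.432: |R|=0.77595 <1
  x=-0.431: |R|=0.77599 <1
  x=-1.465: |R|=1.92651 >1
  x=-1.355: |R|=1.69086 >1
  x=-0.956: |R|=1.06239 >1
Stable set (-0.8974, 0).

z* = -0.8974.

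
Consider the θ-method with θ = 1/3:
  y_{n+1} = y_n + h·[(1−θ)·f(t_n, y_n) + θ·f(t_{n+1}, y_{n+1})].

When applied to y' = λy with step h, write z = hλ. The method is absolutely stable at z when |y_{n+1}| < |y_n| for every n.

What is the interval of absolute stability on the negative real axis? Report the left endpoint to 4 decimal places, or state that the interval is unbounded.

On y'=λy, z=hλ:
  y_{n+1} = y_n + z·[2/3·y_n + 1/3·y_{n+1}] ⇒ (1 − 1/3z)y_{n+1} = (1 + 2/3z)y_n
  Hence R(z) = (1 + 2/3z)/(1 − 1/3z).

Find x<0 with |R(x)|<1.
x=-1.46: |R|=0.0179
R=−1: 1+2/3x = −1+1/3x ⇒ -1/3x=2 ⇒ x=2/(-1/3)=-6.0000
Confirm numerically:
  x=-4.283: |R|=0.76425 <1
  x=-4.111: |R|=0.73436 <1
  x=-2.922: |R|=0.48024 <1
  x=-6.321: |R|=1.03444 >1
  x=-6.134: |R|=1.01467 >1
So |R|<1 on (-6.0000, 0).

z∈(-6.0000,0).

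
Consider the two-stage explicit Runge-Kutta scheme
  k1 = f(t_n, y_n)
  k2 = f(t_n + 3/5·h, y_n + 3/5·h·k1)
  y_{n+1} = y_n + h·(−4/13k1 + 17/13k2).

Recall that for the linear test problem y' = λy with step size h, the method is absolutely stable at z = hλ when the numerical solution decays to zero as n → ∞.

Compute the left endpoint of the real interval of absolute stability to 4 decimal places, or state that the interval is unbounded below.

z* = -1.2745.

Test eqn y'=λy, z=hλ:
  k1=λy_n ⇒ h·k1=z·y_n;  k2=λ(1+3/5z)y_n ⇒ h·k2=z(1+3/5z)y_n
  y_{n+1}/y_n = 1 − 4/13z + 17/13z(1+3/5z) = 1 + z + 51/65z²
  Hence R(z) = 1 + z + 51/65z².

Boundary: |R(x)|=1, x<0.
x=-0.95: |R|=0.7581
R=1: x+51/65x²=0 ⇒ x=−65/51=-1.2745; min R=1−1/(4·51/65)=0.6814>−1
Confirm numerically:
  x=-1.067: |R|=0.82628 <1
  x=-0.949: |R|=0.75763 <1
  x=-0.511: |R|=0.69388 <1
  x=-1.682: |R|=1.53777 >1
  x=-1.481: |R|=1.23994 >1
  x=-1.350: |R|=1.07996 >1
Interval (-1.2745, 0).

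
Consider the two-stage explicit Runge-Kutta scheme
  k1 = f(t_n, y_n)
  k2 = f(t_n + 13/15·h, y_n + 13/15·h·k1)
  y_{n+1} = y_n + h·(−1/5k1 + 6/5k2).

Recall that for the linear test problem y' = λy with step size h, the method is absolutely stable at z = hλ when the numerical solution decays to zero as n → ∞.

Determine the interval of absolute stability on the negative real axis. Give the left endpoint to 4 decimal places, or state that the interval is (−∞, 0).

Set f=λy, z=hλ:
  k1=λy_n ⇒ h·k1=z·y_n;  k2=λ(1+13/15z)y_n ⇒ h·k2=z(1+13/15z)y_n
  y_{n+1}/y_n = 1 − 1/5z + 6/5z(1+13/15z) = 1 + z + 26/25z²
  Hence R(z) = 1 + z + 26/25z².

Need |R(x)|<1, x<0.
x=-0.38: |R|=0.7702
R=1: x+26/25x²=0 ⇒ x=−25/26=-0.9615; min R=1−1/(4·26/25)=0.7596>−1
Confirm numerically:
  x=-0.887: |R|=0.93124 <1
  x=-0.724: |R|=0.82114 <1
  x=-0.697: |R|=0.80824 <1
  x=-0.573: |R|=0.76846 <1
  x=-1.166: |R|=1.24794 >1
  x=-1.128: |R|=1.19528 >1
Interval (-0.9615, 0).

(-0.9615, 0).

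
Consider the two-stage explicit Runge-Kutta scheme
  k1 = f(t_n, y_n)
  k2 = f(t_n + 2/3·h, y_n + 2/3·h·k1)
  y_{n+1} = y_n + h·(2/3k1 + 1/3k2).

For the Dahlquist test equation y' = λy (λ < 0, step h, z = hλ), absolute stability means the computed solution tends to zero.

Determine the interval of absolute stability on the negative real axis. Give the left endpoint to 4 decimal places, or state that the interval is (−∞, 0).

z∈(-4.5000,0).

On y'=λy, z=hλ:
  k1=λy_n ⇒ h·k1=z·y_n;  k2=λ(1+2/3z)y_n ⇒ h·k2=z(1+2/3z)y_n
  y_{n+1}/y_n = 1 + 2/3z + 1/3z(1+2/3z) = 1 + z + 2/9z²
  Hence R(z) = 1 + z + 2/9z².

Find x<0 with |R(x)|<1.
x=-0.48: |R|=0.5712
R=1: x+2/9x²=0 ⇒ x=−9/2=-4.5000; min R=1−1/(4·2/9)=-0.1250>−1
Confirm numerically:
  x=-3.457: |R|=0.19874 <1
  x=-2.909: |R|=0.02849 <1
  x=-2.478: |R|=0.11345 <1
  x=-2.117: |R|=0.12107 <1
  x=-4.948: |R|=1.49260 >1
  x=-4.848: |R|=1.37491 >1
  x=-4.598: |R|=1.10013 >1
So |R|<1 on (-4.5000, 0).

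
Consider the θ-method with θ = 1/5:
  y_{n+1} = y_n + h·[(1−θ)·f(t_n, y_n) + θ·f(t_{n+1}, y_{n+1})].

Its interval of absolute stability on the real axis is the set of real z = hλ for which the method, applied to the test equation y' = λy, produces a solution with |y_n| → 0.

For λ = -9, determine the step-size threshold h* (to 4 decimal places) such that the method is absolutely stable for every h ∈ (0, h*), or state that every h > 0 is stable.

Test eqn y'=λy, z=hλ:
  y_{n+1} = y_n + z·[4/5·y_n + 1/5·y_{n+1}] ⇒ (1 − 1/5z)y_{n+1} = (1 + 4/5z)y_n
  R(z) = (1 + 4/5z)/(1 − 1/5z).

Boundary: |R(x)|=1, x<0.
x=-1.68: |R|=0.2575
R=−1: 1+4/5x = −1+1/5x ⇒ -3/5x=2 ⇒ x=2/(-3/5)=-3.3333
Confirm numerically:
  x=-2.741: |R|=0.77044 <1
  x=-2.396: |R|=0.61979 <1
  x=-2.156: |R|=0.50643 <1
  x=-3.886: |R|=1.18659 >1
  x=-3.705: |R|=1.12809 >1
  x=-3.657: |R|=1.11216 >1
Stable set (-3.3333, 0).

(-3.3333,0); λ=-9 ⇒ h* = (10/3)/9 = 0.3704.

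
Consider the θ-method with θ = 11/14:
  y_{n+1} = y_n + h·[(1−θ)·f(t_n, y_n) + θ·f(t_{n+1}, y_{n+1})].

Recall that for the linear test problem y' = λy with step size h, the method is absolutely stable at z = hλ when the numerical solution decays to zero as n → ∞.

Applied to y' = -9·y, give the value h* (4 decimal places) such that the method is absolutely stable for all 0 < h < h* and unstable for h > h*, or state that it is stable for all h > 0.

With y'=λy (z=hλ):
  y_{n+1} = y_n + z·[3/14·y_n + 11/14·y_{n+1}] ⇒ (1 − 11/14z)y_{n+1} = (1 + 3/14z)y_n
  ⇒ R(z) = (1 + 3/14z)/(1 − 11/14z).

Need |R(x)|<1, x<0.
x=-1.54: |R|=0.3032
x=-2: |R|=0.2222
x=-10: |R|=0.1290
x=-100: |R|=0.2567
θ=11/14≥1/2 ⇒ |1+3/14x|<|1−11/14x| ∀x<0 ⇒ unbounded interval.

interval (−∞, 0). Any h>0 works for λ=-9.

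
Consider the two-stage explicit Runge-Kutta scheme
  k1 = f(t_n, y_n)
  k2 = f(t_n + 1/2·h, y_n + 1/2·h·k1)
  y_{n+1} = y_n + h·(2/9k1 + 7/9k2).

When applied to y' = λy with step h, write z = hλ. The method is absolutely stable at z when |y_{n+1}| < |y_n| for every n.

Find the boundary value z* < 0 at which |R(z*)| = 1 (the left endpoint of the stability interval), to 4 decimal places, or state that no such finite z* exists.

z* = -2.5714.

On y'=λy, z=hλ:
  k1=λy_n ⇒ h·k1=z·y_n;  k2=λ(1+1/2z)y_n ⇒ h·k2=z(1+1/2z)y_n
  y_{n+1}/y_n = 1 + 2/9z + 7/9z(1+1/2z) = 1 + z + 7/18z²
  Hence R(z) = 1 + z + 7/18z².

Find x<0 with |R(x)|<1.
x=-0.81: |R|=0.4451
R=1: x+7/18x²=0 ⇒ x=−18/7=-2.5714; min R=1−1/(4·7/18)=0.3571>−1
Confirm numerically:
  x=-2.105: |R|=0.61818 <1
  x=-1.965: |R|=0.53659 <1
  x=-1.462: |R|=0.36923 <1
  x=-2.809: |R|=1.25952 >1
  x=-2.769: |R|=1.21275 >1
So |R|<1 on (-2.5714, 0).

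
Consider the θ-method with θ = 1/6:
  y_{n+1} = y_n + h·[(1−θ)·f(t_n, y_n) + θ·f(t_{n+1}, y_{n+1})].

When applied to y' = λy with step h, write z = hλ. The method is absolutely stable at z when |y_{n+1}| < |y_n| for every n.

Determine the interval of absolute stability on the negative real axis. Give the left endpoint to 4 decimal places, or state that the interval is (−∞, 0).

Test eqn y'=λy, z=hλ:
  y_{n+1} = y_n + z·[5/6·y_n + 1/6·y_{n+1}] ⇒ (1 − 1/6z)y_{n+1} = (1 + 5/6z)y_n
  so R(z) = (1 + 5/6z)/(1 − 1/6z).

Solve |R(x)|<1 on ℝ⁻.
x=-0.86: |R|=0.2478
R=−1: 1+5/6x = −1+1/6x ⇒ -2/3x=2 ⇒ x=2/(-2/3)=-3.0000
Confirm numerically:
  x=-2.850: |R|=0.93220 <1
  x=-1.896: |R|=0.44073 <1
  x=-1.501: |R|=0.20064 <1
  x=-3.364: |R|=1.15549 >1
  x=-3.298: |R|=1.12820 >1
  x=-3.209: |R|=1.09078 >1
So |R|<1 on (-3.0000, 0).

(-3.0000, 0).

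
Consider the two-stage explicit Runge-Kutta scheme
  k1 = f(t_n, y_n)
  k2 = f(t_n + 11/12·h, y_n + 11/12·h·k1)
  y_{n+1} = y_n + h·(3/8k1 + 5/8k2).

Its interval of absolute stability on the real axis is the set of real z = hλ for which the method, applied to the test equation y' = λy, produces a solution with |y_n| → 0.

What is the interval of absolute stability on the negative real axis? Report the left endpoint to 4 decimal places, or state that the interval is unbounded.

With y'=λy (z=hλ):
  k1=λy_n ⇒ h·k1=z·y_n;  k2=λ(1+11/12z)y_n ⇒ h·k2=z(1+11/12z)y_n
  y_{n+1}/y_n = 1 + 3/8z + 5/8z(1+11/12z) = 1 + z + 55/96z²
  Hence R(z) = 1 + z + 55/96z².

Need |R(x)|<1, x<0.
x=-0.33: |R|=0.7324
R=1: x+55/96x²=0 ⇒ x=−96/55=-1.7455; min R=1−1/(4·55/96)=0.5636>−1
Confirm numerically:
  x=-1.329: |R|=0.68291 <1
  x=-1.310: |R|=0.67318 <1
  x=-0.919: |R|=0.56486 <1
  x=-2.034: |R|=1.33625 >1
  x=-1.960: |R|=1.24092 >1
Stable set (-1.7455, 0).

z∈(-1.7455,0).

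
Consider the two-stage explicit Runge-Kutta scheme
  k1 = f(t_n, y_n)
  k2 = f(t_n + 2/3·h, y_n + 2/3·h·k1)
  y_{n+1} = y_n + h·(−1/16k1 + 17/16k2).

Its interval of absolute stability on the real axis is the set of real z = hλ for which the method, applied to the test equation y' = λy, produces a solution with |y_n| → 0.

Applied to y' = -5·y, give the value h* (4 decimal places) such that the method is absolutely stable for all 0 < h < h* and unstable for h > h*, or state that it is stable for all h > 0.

(-1.4118,0); λ=-5 ⇒ h* = (24/17)/5 = 0.2824.

Test eqn y'=λy, z=hλ:
  k1=λy_n ⇒ h·k1=z·y_n;  k2=λ(1+2/3z)y_n ⇒ h·k2=z(1+2/3z)y_n
  y_{n+1}/y_n = 1 − 1/16z + 17/16z(1+2/3z) = 1 + z + 17/24z²
  R(z) = 1 + z + 17/24z².

Need |R(x)|<1, x<0.
x=-0.97: |R|=0.6965
R=1: x+17/24x²=0 ⇒ x=−24/17=-1.4118; min R=1−1/(4·17/24)=0.6471>−1
Confirm numerically:
  x=-1.011: |R|=0.71300 <1
  x=-0.848: |R|=0.66137 <1
  x=-0.671: |R|=0.64792 <1
  x=-1.917: |R|=1.68605 >1
  x=-1.505: |R|=1.09939 >1
Interval (-1.4118, 0).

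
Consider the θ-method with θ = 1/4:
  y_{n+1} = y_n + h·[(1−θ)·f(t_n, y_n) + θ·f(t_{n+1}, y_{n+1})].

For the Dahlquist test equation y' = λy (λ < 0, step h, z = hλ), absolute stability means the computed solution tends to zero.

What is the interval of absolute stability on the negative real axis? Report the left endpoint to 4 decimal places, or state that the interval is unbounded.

(-4.0000, 0).

Test eqn y'=λy, z=hλ:
  y_{n+1} = y_n + z·[3/4·y_n + 1/4·y_{n+1}] ⇒ (1 − 1/4z)y_{n+1} = (1 + 3/4z)y_n
  Hence R(z) = (1 + 3/4z)/(1 − 1/4z).

Solve |R(x)|<1 on ℝ⁻.
x=-1.28: |R|=0.0303
R=−1: 1+3/4x = −1+1/4x ⇒ -1/2x=2 ⇒ x=2/(-1/2)=-4.0000
Confirm numerically:
  x=-2.888: |R|=0.67712 <1
  x=-2.761: |R|=0.63349 <1
  x=-2.564: |R|=0.56246 <1
  x=-4.521: |R|=1.12229 >1
  x=-4.229: |R|=1.05566 >1
  x=-4.046: |R|=1.01143 >1
Stable set (-4.0000, 0).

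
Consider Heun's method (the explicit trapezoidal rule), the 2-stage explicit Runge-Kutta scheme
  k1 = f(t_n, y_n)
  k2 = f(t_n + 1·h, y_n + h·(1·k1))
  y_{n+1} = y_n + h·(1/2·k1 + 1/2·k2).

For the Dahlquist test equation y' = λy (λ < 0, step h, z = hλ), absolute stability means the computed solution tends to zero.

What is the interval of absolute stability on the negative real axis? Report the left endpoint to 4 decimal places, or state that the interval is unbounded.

(-2.0000, 0).

On y'=λy, z=hλ:
  order 2, 2-stage ⇒ R(z)=1+z+z^2/2
  (e.g. R(-0.87)=0.50845, |R|=0.50845)

Need |R(x)|<1, x<0.
x=-0.87: |R|=0.5085
|R(-1.6)|=0.6800 |R(-1.06)|=0.5018 |R(-0.57)|=0.5924
Bisect:
  x_lo=-2.5982 |R|=1.7771  x_hi=-0.1666 |R|=0.8473
  mid=-1.38238 |R|=0.57311 →hi
  mid=-1.99028 |R|=0.99033 →hi
  mid=-2.29423 |R|=1.33752 →lo
  mid=-2.14226 |R|=1.15237 →lo
  mid=-2.06627 |R|=1.06847 →lo
  mid=-2.02828 |R|=1.02868 →lo
  mid=-2.00928 |R|=1.00932 →lo
  ...
  [-2.00008,-1.99993] ⇒ x*=-2.0000
Interval (-2.0000, 0).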